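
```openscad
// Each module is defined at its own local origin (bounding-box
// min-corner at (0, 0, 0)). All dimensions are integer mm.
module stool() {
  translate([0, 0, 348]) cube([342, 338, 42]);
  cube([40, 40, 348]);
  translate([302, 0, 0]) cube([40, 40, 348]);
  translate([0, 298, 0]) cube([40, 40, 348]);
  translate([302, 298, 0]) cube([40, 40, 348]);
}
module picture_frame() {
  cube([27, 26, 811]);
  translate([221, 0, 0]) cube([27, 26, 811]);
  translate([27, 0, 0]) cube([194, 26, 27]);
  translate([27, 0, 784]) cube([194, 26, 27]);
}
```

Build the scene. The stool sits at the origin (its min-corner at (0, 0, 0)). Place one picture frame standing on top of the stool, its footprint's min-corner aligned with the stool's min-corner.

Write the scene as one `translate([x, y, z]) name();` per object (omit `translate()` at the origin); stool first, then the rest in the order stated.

stool();
translate([0, 0, 390]) picture_frame();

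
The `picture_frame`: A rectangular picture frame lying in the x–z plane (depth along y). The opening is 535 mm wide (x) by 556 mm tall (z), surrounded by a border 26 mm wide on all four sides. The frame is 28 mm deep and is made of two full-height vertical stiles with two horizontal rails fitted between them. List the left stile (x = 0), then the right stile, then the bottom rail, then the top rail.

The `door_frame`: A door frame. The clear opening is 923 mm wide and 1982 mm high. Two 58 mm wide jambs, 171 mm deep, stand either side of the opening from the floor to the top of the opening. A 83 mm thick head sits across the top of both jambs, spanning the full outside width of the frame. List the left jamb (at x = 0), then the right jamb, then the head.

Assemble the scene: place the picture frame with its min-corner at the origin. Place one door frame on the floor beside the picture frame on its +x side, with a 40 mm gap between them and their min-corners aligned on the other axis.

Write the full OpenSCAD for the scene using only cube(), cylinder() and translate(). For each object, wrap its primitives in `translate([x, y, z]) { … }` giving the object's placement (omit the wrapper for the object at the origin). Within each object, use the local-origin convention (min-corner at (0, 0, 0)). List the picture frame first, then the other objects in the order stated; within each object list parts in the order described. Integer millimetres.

cube([26, 28, 608]);
translate([561, 0, 0]) cube([26, 28, 608]);
translate([26, 0, 0]) cube([535, 28, 26]);
translate([26, 0, 582]) cube([535, 28, 26]);
translate([627, 0, 0]) {
  cube([58, 171, 1982]);
  translate([981, 0, 0]) cube([58, 171, 1982]);
  translate([0, 0, 1982]) cube([1039, 171, 83]);
}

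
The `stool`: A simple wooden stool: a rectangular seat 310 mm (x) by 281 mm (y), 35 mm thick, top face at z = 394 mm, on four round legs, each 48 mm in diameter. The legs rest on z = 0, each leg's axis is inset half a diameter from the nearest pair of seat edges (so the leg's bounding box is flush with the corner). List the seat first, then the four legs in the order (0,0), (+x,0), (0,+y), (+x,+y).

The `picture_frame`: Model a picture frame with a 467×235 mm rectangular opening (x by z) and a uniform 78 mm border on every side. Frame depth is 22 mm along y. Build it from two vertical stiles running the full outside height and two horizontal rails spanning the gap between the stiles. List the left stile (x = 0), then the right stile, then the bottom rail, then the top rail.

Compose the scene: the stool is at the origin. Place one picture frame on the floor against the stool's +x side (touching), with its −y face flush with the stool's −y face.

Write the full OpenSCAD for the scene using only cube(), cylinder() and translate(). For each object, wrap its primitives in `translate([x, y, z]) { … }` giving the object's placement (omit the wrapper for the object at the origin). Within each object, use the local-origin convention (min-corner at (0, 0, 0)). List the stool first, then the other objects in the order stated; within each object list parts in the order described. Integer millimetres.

translate([0, 0, 359]) cube([310, 281, 35]);
translate([24, 24, 0]) cylinder(h = 359, r = 24);
translate([286, 24, 0]) cylinder(h = 359, r = 24);
translate([24, 257, 0]) cylinder(h = 359, r = 24);
translate([286, 257, 0]) cylinder(h = 359, r = 24);
translate([310, 0, 0]) {
  cube([78, 22, 391]);
  translate([545, 0, 0]) cube([78, 22, 391]);
  translate([78, 0, 0]) cube([467, 22, 78]);
  translate([78, 0, 313]) cube([467, 22, 78]);
}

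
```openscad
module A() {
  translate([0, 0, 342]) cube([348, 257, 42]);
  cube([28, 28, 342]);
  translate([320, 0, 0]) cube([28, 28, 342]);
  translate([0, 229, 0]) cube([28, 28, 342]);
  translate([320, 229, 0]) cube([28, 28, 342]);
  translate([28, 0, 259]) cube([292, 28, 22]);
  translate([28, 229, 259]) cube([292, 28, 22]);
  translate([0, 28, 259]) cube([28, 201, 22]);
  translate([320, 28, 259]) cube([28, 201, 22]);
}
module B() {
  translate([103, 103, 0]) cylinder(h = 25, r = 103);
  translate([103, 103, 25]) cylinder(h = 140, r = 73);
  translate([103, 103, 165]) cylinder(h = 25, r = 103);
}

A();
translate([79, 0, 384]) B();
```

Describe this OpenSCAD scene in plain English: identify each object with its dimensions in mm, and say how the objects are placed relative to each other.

A is a four-legged stool. The seat is 348×257 mm, 42 mm thick, top at z = 384 mm. It stands on four square legs, each 28×28 mm in cross-section, from z = 0 to the seat underside, each flush with a corner of the seat. Four stretchers, 28 mm wide and 22 mm tall, connect adjacent legs with their undersides at z = 259 mm, each running between the inner faces of the legs it joins and aligned with the legs' outer faces on the other axis.

B is a spool: two coaxial disc flanges of radius 103 mm and thickness 25 mm, joined by a core cylinder of radius 73 mm and height 140 mm. The lower flange rests on z = 0 and the three cylinders share a vertical axis.

The spool is on top of the stool.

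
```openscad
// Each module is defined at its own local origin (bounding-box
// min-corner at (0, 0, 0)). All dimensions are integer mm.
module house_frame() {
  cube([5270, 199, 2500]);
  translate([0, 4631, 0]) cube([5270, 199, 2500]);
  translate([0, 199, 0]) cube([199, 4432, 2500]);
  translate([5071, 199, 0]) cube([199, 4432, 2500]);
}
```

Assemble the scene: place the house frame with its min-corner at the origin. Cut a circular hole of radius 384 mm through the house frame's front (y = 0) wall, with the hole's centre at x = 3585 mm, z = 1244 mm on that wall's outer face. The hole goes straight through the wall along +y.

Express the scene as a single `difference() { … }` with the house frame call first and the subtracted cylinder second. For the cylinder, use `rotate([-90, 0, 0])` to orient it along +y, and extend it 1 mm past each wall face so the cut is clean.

difference() {
  house_frame();
  translate([3585, -1, 1244]) rotate([-90, 0, 0]) cylinder(h = 201, r = 384);
}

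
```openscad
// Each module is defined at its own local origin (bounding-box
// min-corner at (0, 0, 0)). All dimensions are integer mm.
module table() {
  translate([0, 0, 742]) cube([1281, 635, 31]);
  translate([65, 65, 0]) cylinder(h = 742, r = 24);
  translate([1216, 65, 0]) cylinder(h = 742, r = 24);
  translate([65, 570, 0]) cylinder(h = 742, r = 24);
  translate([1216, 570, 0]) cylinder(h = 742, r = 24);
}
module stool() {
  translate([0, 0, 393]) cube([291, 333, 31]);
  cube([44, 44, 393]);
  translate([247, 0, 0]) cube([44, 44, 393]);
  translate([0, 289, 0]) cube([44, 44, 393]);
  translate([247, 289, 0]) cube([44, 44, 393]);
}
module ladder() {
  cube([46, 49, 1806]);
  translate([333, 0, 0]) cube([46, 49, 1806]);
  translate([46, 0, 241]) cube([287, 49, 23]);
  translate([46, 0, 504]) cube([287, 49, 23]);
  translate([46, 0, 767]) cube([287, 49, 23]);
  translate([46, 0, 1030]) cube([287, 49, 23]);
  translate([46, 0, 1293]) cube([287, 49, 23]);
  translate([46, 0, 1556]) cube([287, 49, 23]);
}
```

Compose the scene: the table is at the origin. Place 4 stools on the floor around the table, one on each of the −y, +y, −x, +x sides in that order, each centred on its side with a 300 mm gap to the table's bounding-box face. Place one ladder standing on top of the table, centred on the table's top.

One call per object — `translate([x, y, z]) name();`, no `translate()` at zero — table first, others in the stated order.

table();
translate([495, -633, 0]) stool();
translate([495, 935, 0]) stool();
translate([-591, 151, 0]) stool();
translate([1581, 151, 0]) stool();
translate([451, 293, 773]) ladder();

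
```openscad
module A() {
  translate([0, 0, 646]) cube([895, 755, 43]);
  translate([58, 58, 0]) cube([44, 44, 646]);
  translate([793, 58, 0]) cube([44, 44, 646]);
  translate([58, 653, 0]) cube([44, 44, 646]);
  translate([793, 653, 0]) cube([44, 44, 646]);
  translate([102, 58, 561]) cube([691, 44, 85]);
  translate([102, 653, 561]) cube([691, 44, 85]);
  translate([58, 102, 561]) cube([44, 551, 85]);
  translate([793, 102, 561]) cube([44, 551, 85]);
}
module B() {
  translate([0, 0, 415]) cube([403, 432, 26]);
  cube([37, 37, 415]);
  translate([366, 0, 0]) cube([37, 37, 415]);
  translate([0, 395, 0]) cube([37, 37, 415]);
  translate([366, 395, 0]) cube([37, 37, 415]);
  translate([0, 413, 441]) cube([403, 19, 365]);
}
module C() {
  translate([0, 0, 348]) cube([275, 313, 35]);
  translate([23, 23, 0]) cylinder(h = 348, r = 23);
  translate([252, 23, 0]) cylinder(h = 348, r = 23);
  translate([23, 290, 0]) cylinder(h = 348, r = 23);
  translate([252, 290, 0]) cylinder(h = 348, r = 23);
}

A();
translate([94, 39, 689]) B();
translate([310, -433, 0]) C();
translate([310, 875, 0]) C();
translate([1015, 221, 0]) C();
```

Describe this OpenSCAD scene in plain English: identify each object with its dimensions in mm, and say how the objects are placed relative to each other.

A is a table: top 895 mm (x) × 755 mm (y), 43 mm thick, upper face at z = 689 mm, on four 44×44 mm square legs, each inset 58 mm from the nearest pair of top edges, running from z = 0 to the bottom of the top. Four apron rails, 44 mm thick and 85 mm tall, run between adjacent legs with their top edges flush with the underside of the top and their outer faces flush with the legs' outer faces.

B is a chair. The seat is a 403×432×26 mm slab with its top at z = 441 mm, on four 37×37 mm corner legs (flush with the seat edges, standing on z = 0). A flat backrest 19 mm thick, 365 mm tall, spans the full seat width and rises from the seat top along its +y edge, rear face flush with the rear of the seat.

C is a simple wooden stool: a rectangular seat 275 mm (x) by 313 mm (y), 35 mm thick, top face at z = 383 mm, on four round legs, each 46 mm in diameter. The legs rest on z = 0, each leg's axis is inset half a diameter from the nearest pair of seat edges (so the leg's bounding box is flush with the corner).

The chair is on top of the table. Three stools sit around the table at the −y, +y, +x sides.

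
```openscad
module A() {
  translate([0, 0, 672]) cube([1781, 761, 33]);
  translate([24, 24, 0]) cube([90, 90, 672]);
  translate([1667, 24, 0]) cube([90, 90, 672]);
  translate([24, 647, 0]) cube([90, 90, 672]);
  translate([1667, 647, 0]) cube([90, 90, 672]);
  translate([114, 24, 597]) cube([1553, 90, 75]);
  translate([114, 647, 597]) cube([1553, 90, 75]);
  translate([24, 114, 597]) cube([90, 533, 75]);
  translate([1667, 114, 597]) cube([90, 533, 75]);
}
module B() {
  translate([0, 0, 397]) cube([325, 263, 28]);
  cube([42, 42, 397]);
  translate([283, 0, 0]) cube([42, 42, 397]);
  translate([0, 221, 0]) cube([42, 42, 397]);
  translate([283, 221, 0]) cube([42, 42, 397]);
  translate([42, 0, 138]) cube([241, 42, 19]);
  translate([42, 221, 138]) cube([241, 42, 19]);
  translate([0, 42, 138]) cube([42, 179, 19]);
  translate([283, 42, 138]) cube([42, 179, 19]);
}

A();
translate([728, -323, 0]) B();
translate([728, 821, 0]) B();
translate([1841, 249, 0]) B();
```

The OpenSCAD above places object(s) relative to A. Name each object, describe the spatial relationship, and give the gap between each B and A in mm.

A is a table. B is a stool. Three stools sit around the table at the −y, +y, +x sides. The gap between each stool and the table is 60 mm.

Each stool's nearest face is 60 mm from the table's bounding box.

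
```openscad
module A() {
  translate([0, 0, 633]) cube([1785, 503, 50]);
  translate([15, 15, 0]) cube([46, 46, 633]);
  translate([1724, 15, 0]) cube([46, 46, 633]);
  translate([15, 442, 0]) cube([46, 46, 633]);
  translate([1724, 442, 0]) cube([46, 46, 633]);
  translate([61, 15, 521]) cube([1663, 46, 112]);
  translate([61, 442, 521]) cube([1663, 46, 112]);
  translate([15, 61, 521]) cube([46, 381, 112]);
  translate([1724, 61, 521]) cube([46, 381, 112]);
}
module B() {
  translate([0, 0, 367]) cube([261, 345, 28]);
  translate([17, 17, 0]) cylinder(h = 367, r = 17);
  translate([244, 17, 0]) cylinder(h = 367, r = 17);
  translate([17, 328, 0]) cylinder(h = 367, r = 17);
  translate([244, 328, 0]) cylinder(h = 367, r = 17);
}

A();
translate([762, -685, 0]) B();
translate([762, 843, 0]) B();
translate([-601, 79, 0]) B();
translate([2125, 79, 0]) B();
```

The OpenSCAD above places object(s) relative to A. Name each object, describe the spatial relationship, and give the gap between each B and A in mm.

Each stool's nearest face is 340 mm from the table's bounding box.

A is a table. B is a stool. Four stools sit around the table at the −y, +y, −x, +x sides. The gap between each stool and the table is 340 mm.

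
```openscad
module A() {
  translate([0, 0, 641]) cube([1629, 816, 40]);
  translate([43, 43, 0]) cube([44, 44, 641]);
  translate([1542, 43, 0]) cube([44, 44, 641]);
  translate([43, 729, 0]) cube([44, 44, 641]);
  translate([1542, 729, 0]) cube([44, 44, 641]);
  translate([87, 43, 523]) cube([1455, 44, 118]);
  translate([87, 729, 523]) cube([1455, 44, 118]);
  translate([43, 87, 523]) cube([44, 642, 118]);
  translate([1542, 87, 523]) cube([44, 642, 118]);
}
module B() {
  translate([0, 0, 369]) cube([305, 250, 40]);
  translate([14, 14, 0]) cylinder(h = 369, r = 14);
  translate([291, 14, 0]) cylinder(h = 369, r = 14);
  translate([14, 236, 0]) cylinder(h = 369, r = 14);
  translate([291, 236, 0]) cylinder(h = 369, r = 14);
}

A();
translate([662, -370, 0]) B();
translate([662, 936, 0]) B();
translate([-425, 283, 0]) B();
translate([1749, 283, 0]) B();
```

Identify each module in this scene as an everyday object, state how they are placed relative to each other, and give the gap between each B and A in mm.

Each stool's nearest face is 120 mm from the table's bounding box.

A is a table. B is a stool. Four stools sit around the table at the −y, +y, −x, +x sides. The gap between each stool and the table is 120 mm.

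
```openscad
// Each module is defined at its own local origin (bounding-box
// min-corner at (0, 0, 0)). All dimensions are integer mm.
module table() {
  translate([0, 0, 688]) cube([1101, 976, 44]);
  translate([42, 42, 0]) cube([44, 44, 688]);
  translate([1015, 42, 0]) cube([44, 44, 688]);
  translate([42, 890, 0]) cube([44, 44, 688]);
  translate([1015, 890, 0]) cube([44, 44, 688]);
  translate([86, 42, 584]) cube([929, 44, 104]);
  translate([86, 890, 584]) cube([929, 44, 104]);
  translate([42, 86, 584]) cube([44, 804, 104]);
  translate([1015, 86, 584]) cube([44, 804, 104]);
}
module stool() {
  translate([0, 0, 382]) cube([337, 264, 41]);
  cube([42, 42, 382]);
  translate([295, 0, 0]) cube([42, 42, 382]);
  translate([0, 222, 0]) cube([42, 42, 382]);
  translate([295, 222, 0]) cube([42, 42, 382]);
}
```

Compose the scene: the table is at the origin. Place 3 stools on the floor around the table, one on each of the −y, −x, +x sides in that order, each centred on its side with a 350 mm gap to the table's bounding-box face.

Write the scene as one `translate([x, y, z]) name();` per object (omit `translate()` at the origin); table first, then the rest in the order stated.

table();
translate([382, -614, 0]) stool();
translate([-687, 356, 0]) stool();
translate([1451, 356, 0]) stool();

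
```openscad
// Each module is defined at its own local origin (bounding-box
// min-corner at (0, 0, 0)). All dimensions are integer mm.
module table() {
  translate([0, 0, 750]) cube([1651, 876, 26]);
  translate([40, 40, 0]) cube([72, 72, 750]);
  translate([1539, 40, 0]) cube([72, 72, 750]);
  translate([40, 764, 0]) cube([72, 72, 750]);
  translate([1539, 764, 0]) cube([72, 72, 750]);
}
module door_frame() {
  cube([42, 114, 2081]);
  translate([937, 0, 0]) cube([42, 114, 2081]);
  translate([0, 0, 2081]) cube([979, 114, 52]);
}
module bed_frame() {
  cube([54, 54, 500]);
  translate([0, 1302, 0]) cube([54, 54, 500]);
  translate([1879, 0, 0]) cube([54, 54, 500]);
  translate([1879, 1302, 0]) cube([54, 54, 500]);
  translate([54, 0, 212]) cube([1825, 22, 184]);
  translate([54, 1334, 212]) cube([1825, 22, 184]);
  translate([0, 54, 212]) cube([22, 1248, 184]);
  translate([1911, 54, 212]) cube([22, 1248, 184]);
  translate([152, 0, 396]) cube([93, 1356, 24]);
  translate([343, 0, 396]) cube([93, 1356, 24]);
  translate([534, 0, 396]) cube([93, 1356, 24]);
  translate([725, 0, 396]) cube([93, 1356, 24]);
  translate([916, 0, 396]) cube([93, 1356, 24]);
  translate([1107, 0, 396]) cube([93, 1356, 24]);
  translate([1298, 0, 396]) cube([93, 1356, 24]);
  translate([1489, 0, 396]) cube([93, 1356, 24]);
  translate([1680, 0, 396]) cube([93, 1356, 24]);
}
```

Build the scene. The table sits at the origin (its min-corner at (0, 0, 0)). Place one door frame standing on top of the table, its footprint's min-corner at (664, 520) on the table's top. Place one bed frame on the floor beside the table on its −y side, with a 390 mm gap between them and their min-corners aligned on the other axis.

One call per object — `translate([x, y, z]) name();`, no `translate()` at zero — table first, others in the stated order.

table();
translate([664, 520, 776]) door_frame();
translate([0, -1746, 0]) bed_frame();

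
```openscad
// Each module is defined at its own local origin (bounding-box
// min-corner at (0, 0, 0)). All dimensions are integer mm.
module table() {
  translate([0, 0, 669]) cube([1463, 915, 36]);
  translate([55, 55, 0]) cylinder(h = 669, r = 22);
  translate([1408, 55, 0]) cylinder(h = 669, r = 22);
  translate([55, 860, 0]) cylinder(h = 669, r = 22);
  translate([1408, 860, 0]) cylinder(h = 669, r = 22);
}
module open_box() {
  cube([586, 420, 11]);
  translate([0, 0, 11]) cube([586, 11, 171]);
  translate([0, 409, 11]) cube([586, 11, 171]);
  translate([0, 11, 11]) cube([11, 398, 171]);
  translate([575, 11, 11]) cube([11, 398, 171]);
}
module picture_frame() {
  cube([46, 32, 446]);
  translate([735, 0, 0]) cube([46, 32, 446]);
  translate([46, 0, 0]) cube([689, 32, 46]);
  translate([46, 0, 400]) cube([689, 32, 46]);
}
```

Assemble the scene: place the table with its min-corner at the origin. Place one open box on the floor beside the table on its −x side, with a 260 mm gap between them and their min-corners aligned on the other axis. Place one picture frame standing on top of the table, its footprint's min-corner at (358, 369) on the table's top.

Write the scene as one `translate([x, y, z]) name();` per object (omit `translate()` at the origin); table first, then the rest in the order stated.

table();
translate([-846, 0, 0]) open_box();
translate([358, 369, 705]) picture_frame();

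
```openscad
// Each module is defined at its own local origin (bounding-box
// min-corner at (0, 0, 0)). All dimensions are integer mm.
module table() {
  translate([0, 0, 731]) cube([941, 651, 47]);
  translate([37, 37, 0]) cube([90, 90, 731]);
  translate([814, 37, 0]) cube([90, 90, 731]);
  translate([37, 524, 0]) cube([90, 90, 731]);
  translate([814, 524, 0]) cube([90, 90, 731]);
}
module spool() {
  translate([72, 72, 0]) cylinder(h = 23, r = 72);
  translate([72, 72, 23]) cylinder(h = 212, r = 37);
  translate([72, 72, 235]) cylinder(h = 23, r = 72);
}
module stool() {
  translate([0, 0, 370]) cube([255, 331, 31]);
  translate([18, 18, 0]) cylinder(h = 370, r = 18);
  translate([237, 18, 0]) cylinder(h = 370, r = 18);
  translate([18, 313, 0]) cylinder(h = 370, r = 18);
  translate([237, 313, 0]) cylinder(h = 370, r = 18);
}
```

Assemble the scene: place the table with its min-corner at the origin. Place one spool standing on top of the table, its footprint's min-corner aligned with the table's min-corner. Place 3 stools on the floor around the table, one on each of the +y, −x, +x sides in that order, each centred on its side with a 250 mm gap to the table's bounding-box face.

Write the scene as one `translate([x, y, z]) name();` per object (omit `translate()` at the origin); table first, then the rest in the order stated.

table();
translate([0, 0, 778]) spool();
translate([343, 901, 0]) stool();
translate([-505, 160, 0]) stool();
translate([1191, 160, 0]) stool();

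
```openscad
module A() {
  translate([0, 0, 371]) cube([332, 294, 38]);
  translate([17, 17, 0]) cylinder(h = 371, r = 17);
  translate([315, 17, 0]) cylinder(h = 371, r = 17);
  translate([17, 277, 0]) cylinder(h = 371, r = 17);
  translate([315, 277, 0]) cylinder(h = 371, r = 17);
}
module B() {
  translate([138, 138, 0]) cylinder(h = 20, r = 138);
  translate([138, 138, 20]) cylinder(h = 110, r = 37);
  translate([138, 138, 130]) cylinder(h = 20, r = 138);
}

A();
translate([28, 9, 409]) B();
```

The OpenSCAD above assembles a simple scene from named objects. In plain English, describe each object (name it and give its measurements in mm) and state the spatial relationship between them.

A is a four-legged stool. The seat is a 332×294×38 mm slab whose top surface is at z = 409 mm; four round legs, each 34 mm in diameter, run from the floor (z = 0) to the underside of the seat, each leg's axis is inset half a diameter from the nearest pair of seat edges (so the leg's bounding box is flush with the corner).

B is a spool: two coaxial disc flanges of radius 138 mm and thickness 20 mm, joined by a core cylinder of radius 37 mm and height 110 mm. The lower flange rests on z = 0 and the three cylinders share a vertical axis.

The spool is on top of the stool, centred.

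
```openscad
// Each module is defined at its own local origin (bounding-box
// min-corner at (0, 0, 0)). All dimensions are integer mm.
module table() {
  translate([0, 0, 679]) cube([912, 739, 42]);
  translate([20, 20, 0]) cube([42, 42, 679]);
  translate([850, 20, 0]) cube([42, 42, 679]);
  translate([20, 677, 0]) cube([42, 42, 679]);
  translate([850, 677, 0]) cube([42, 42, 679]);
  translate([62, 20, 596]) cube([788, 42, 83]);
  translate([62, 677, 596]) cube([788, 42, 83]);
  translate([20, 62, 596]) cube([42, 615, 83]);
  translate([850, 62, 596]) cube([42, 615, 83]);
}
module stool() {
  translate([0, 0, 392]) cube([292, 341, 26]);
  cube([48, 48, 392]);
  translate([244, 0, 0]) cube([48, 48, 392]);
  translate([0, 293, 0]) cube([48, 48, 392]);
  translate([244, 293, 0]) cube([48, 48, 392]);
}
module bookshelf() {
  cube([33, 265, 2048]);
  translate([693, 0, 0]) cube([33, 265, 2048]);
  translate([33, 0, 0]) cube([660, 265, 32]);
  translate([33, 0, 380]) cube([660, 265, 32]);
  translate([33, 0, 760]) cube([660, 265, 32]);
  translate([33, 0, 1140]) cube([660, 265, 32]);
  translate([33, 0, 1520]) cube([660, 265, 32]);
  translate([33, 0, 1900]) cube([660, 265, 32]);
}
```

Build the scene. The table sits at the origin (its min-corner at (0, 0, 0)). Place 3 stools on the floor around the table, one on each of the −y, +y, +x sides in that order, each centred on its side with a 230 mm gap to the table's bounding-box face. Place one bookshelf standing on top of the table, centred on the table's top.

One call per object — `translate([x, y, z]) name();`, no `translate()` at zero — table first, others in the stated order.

table();
translate([310, -571, 0]) stool();
translate([310, 969, 0]) stool();
translate([1142, 199, 0]) stool();
translate([93, 237, 721]) bookshelf();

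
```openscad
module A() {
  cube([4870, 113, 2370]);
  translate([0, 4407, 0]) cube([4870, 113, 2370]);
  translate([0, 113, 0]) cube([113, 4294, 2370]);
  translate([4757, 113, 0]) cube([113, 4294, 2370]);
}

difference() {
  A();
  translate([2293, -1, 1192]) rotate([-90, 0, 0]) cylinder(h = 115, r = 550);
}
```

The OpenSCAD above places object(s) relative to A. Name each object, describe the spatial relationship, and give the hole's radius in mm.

A is a house frame. The house frame has a circular hole through its front wall. The hole's radius is 550 mm.

The subtracted cylinder has r = 550 mm.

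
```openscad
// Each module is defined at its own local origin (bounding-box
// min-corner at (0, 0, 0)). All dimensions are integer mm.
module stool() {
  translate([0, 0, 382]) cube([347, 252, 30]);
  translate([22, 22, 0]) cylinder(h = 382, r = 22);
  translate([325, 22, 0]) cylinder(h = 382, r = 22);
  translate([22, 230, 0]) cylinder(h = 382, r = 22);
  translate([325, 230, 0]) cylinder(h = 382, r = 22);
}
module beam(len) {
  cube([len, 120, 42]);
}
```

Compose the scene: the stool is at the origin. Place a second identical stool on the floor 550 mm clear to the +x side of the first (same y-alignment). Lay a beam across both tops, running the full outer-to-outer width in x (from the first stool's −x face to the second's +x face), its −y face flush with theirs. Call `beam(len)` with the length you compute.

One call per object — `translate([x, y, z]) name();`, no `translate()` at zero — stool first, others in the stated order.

stool();
translate([897, 0, 0]) stool();
translate([0, 0, 412]) beam(1244);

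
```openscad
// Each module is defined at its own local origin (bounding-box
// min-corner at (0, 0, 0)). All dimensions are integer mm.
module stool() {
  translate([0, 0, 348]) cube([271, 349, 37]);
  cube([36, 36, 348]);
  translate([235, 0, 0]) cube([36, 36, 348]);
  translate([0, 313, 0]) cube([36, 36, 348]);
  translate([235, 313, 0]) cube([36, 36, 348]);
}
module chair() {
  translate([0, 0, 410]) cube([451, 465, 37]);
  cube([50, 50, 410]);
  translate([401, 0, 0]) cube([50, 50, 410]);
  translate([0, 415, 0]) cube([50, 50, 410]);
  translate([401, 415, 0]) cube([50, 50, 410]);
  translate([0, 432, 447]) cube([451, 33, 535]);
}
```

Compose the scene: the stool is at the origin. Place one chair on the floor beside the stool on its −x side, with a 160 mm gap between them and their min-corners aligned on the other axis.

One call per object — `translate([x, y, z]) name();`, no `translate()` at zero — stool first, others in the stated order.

stool();
translate([-611, 0, 0]) chair();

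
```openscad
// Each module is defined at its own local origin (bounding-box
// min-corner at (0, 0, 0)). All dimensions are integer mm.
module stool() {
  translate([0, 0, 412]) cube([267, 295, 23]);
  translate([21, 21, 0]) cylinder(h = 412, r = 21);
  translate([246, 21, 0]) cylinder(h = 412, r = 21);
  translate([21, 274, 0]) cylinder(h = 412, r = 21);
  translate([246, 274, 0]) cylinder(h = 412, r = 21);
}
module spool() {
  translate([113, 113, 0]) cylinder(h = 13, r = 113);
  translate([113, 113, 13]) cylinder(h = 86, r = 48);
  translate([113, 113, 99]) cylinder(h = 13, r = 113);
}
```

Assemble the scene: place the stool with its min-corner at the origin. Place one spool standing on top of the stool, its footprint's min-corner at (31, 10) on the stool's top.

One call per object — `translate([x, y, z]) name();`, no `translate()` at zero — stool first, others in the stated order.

stool();
translate([31, 10, 435]) spool();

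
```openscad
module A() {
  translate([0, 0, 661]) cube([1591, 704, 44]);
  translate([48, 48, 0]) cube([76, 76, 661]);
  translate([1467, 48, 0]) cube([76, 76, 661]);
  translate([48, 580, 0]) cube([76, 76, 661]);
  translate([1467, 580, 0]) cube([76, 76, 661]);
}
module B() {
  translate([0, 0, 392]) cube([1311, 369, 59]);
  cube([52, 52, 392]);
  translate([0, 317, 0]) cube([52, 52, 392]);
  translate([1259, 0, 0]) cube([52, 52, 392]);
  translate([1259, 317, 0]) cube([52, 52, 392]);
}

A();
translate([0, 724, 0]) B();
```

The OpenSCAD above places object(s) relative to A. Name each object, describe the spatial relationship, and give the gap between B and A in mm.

A is a table. B is a bench. The bench is on the floor beside the table on its +y side. The gap between the bench and the table is 20 mm.

The bench's nearest face is 20 mm from the table's +y face.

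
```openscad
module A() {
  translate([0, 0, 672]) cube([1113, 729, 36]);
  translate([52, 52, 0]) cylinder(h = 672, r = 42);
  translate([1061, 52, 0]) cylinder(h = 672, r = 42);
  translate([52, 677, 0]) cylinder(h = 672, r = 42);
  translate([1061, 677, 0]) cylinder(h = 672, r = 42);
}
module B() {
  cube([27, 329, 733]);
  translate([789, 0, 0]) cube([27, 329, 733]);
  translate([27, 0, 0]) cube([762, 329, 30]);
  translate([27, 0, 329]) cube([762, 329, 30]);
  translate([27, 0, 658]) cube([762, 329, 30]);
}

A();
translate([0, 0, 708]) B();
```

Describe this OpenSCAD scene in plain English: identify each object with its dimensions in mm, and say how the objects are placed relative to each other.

A is a table: top 1113 mm (x) × 729 mm (y), 36 mm thick, upper face at z = 708 mm, on four round legs of 84 mm diameter, each leg's bounding box inset 10 mm from the nearest pair of top edges, running from z = 0 to the bottom of the top.

B is a bookshelf 816 mm wide overall, 329 mm deep and 733 mm tall. The two sides are 27 mm thick vertical panels. 3 horizontal shelves of 30 mm thickness span between the inner faces of the sides; the lowest shelf sits on the floor and shelves are stacked with a clear vertical gap of 299 mm between each pair.

The bookshelf is on top of the table.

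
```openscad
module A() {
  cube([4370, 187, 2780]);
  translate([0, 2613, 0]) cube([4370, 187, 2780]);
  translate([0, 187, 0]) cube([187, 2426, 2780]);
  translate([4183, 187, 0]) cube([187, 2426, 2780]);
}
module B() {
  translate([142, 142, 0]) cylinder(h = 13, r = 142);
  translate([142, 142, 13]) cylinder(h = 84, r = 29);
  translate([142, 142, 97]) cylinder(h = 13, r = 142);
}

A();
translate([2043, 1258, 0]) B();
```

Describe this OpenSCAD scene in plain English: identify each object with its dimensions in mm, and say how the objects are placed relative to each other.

A is the wall frame of a small rectangular building: four walls, each 2780 mm tall and 187 mm thick, enclosing a footprint 4370 mm (x) by 2800 mm (y) outside-to-outside, with no floor or roof. The front and back walls (the −y and +y sides) span the full width; the two side walls fit between them.

B is a spool: two coaxial disc flanges of radius 142 mm and thickness 13 mm, joined by a core cylinder of radius 29 mm and height 84 mm. The lower flange rests on z = 0 and the three cylinders share a vertical axis.

The spool sits inside the house frame, centred.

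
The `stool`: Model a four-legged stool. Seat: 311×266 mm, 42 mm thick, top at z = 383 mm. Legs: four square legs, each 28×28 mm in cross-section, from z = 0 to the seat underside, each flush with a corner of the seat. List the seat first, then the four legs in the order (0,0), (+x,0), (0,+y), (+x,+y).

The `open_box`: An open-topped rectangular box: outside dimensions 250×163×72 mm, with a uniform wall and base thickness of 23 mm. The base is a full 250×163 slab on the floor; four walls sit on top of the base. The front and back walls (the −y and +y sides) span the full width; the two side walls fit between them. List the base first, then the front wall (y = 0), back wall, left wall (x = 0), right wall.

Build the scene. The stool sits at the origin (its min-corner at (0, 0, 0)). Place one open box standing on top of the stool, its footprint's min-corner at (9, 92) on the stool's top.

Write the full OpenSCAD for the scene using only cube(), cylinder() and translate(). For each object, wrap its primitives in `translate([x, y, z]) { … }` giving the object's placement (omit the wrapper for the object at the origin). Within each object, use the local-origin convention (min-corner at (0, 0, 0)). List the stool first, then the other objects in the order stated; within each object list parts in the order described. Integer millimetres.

translate([0, 0, 341]) cube([311, 266, 42]);
cube([28, 28, 341]);
translate([283, 0, 0]) cube([28, 28, 341]);
translate([0, 238, 0]) cube([28, 28, 341]);
translate([283, 238, 0]) cube([28, 28, 341]);
translate([9, 92, 383]) {
  cube([250, 163, 23]);
  translate([0, 0, 23]) cube([250, 23, 49]);
  translate([0, 140, 23]) cube([250, 23, 49]);
  translate([0, 23, 23]) cube([23, 117, 49]);
  translate([227, 23, 23]) cube([23, 117, 49]);
}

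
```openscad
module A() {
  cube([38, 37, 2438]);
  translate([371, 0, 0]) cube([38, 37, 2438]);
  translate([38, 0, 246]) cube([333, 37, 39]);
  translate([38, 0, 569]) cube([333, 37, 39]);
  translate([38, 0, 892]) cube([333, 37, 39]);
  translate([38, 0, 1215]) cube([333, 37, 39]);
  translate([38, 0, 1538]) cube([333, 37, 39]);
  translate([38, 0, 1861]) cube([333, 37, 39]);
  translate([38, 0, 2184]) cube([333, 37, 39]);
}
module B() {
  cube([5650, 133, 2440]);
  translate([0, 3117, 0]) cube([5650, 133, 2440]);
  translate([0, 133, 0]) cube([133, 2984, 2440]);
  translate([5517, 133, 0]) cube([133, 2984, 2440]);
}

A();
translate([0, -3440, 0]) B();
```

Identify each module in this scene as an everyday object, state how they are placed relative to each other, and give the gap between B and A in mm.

The house frame's nearest face is 190 mm from the ladder's −y face.

A is a ladder. B is a house frame. The house frame is on the floor beside the ladder on its −y side. The gap between the house frame and the ladder is 190 mm.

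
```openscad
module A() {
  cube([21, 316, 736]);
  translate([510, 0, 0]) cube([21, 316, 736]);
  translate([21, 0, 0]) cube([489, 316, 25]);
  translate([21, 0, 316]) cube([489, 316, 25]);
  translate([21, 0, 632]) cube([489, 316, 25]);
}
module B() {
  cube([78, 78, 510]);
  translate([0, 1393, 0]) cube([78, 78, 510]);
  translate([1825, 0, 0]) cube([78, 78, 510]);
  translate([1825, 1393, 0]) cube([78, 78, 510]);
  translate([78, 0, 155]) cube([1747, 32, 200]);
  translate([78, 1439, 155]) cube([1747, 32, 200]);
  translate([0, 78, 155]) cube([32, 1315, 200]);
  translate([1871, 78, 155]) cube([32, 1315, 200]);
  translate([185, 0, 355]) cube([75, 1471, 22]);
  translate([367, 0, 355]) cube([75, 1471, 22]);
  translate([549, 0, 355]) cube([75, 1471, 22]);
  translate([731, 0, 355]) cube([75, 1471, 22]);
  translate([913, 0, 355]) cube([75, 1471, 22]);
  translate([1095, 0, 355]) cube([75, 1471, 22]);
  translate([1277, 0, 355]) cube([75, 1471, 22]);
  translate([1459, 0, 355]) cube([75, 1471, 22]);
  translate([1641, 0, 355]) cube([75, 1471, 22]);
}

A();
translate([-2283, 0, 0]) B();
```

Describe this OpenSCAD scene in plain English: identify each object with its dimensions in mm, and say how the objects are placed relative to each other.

A is an open bookshelf. Two side panels, each 21 mm thick, 316 mm deep and 736 mm tall, stand 531 mm apart (outside-to-outside). Between them sit 3 shelves, each 25 mm thick and 316 mm deep, spanning the full gap between the sides. The bottom shelf rests on the floor (its underside at z = 0) and the clear gap between one shelf's top and the next shelf's underside is 291 mm.

B is a bed frame 1903 mm long (x) by 1471 mm wide (y). Four 78×78 mm corner posts, 510 mm tall, at the corners of the footprint. Four rails of 32 mm thickness and 200 mm height run between adjacent posts with their undersides at z = 155 mm, their outer faces flush with the outside of the frame (the two x-running rails run between the posts' inner faces; the two y-running rails run between the posts' inner faces). 9 slats, each 75 mm wide (x) and 22 mm thick, lie across the top of the two x-running rails, running the full 1471 mm width of the frame in y; the slats are evenly spaced along x between the inner faces of the end posts with equal gaps (rounded down to the nearest mm) at the −x end and between each pair — any rounding remainder accumulates at the +x end.

The bed frame is on the floor beside the bookshelf on its −x side.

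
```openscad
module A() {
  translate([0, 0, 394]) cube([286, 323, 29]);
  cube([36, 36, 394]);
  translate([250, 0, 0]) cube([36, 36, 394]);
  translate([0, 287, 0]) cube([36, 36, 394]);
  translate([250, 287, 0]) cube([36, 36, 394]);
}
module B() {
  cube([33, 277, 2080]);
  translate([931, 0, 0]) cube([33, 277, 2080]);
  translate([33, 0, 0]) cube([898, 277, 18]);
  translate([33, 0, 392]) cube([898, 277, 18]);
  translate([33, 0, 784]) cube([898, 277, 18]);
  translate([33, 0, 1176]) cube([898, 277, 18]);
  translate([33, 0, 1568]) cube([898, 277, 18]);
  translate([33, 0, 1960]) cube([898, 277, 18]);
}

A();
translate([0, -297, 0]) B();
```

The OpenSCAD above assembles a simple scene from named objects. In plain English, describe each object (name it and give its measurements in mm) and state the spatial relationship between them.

A is a simple wooden stool: a rectangular seat 286 mm (x) by 323 mm (y), 29 mm thick, top face at z = 423 mm, on four square legs, each 36×36 mm in cross-section. The legs rest on z = 0, each flush with a corner of the seat.

B is a bookshelf 964 mm wide overall, 277 mm deep and 2080 mm tall. The two sides are 33 mm thick vertical panels. 6 horizontal shelves of 18 mm thickness span between the inner faces of the sides; the lowest shelf sits on the floor and shelves are stacked with a clear vertical gap of 374 mm between each pair.

The bookshelf is on the floor beside the stool on its −y side.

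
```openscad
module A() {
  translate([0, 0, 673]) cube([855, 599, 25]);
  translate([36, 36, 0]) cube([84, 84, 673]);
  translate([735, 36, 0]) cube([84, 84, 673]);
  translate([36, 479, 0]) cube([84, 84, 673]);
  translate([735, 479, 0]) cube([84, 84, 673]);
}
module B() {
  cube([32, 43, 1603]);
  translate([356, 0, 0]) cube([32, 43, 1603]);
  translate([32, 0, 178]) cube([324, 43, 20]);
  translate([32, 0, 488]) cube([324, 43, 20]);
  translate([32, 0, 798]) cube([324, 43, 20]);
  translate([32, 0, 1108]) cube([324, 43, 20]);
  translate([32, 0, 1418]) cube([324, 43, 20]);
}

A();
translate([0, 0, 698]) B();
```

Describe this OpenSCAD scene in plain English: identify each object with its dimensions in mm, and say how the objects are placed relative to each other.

A is a table: top 855 mm (x) × 599 mm (y), 25 mm thick, upper face at z = 698 mm, on four 84×84 mm square legs, each inset 36 mm from the nearest pair of top edges, running from z = 0 to the bottom of the top.

B is a straight ladder. Two 32×43 mm vertical rails, 1603 mm tall, stand 388 mm apart (outside-to-outside) with their front faces coplanar on the −y side. 5 rungs, each 43 mm deep and 20 mm tall, span between the inner faces of the rails, front faces flush with the rails. The lowest rung's underside is at z = 178 mm and rungs are spaced 310 mm apart (underside to underside).

The ladder is on top of the table.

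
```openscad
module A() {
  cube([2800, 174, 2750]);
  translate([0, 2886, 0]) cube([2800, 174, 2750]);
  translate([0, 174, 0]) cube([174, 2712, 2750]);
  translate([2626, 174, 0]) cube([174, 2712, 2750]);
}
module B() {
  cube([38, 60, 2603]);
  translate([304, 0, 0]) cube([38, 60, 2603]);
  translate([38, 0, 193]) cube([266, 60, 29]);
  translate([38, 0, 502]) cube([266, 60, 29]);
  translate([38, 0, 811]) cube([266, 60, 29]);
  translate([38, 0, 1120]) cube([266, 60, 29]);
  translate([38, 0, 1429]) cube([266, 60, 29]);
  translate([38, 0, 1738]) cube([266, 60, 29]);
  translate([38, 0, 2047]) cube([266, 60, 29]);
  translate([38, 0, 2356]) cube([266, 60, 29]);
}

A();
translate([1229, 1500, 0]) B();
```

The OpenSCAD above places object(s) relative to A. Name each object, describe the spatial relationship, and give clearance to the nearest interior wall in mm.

Clearances: x = 1055, y = 1326; minimum 1055 mm.

A is a house frame. B is a ladder. The ladder sits inside the house frame, centred. The clearance to the nearest interior wall is 1055 mm.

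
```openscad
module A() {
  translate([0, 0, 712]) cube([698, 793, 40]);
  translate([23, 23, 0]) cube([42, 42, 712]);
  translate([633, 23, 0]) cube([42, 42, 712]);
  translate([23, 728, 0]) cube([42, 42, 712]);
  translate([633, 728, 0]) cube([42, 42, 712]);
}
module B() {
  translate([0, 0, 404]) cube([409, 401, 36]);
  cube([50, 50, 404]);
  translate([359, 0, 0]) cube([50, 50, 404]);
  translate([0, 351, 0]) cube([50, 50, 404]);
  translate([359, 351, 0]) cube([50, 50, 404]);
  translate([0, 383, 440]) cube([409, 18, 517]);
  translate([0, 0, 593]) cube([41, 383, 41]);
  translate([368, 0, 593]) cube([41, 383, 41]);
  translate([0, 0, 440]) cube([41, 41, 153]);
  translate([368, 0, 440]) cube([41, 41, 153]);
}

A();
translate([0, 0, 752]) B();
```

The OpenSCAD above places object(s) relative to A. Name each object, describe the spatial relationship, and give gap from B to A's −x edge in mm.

A is a table. B is a chair. The chair is on top of the table. The gap from the chair to the table's −x edge is 0 mm.

The chair's min-x is at 0; the table's min-x is 0; gap = 0 mm.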